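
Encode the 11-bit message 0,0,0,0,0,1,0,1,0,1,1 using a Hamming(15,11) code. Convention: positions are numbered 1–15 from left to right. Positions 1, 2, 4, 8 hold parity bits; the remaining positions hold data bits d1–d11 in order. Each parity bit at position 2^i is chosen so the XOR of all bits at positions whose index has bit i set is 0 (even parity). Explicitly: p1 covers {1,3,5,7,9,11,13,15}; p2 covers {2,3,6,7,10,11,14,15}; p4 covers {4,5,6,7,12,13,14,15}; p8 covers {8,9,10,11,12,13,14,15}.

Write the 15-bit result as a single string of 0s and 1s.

110100000101011

Place data at non-parity positions: p1 p2 0 p4 0 0 0 p8 0 1 0 1 0 1 1
p1 (pos 1,3,5,7,9,11,13,15): XOR of data positions = 0⊕0⊕0⊕0⊕0⊕0⊕1 = 1
p2 (pos 2,3,6,7,10,11,14,15): XOR of data positions = 0⊕0⊕0⊕1⊕0⊕1⊕1 = 1
p4 (pos 4,5,6,7,12,13,14,15): XOR of data positions = 0⊕0⊕0⊕1⊕0⊕1⊕1 = 1
p8 (pos 8,9,10,11,12,13,14,15): XOR of data positions = 0⊕1⊕0⊕1⊕0⊕1⊕1 = 0
Codeword: 110100000101011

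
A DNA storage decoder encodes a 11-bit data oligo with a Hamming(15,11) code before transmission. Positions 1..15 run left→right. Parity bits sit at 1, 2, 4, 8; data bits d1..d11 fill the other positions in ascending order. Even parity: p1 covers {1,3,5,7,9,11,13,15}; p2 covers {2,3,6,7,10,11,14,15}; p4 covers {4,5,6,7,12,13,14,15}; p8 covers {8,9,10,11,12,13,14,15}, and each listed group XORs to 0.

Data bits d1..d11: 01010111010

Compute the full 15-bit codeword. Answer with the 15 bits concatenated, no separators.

Place data at non-parity positions: p1 p2 0 p4 1 0 1 p8 0 1 1 1 0 1 0
p1 (pos 1,3,5,7,9,11,13,15): XOR of data positions = 0⊕1⊕1⊕0⊕1⊕0⊕0 = 1
p2 (pos 2,3,6,7,10,11,14,15): XOR of data positions = 0⊕0⊕1⊕1⊕1⊕1⊕0 = 0
p4 (pos 4,5,6,7,12,13,14,15): XOR of data positions = 1⊕0⊕1⊕1⊕0⊕1⊕0 = 0
p8 (pos 8,9,10,11,12,13,14,15): XOR of data positions = 0⊕1⊕1⊕1⊕0⊕1⊕0 = 0
Codeword: 100010100111010

100010100111010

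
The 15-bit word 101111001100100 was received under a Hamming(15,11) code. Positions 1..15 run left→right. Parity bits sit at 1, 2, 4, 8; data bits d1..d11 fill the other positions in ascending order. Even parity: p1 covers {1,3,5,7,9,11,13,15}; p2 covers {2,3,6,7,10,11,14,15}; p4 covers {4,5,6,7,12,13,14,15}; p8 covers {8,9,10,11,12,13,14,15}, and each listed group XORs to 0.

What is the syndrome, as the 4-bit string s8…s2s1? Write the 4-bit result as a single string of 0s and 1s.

1011

s1 (pos 1,3,5,7,9,11,13,15): 1⊕1⊕1⊕0⊕1⊕0⊕1⊕0 = 1
s2 (pos 2,3,6,7,10,11,14,15): 0⊕1⊕1⊕0⊕1⊕0⊕0⊕0 = 1
s4 (pos 4,5,6,7,12,13,14,15): 1⊕1⊕1⊕0⊕0⊕1⊕0⊕0 = 0
s8 (pos 8,9,10,11,12,13,14,15): 0⊕1⊕1⊕0⊕0⊕1⊕0⊕0 = 1
Syndrome s8…s1 = 1011 → error at position 11.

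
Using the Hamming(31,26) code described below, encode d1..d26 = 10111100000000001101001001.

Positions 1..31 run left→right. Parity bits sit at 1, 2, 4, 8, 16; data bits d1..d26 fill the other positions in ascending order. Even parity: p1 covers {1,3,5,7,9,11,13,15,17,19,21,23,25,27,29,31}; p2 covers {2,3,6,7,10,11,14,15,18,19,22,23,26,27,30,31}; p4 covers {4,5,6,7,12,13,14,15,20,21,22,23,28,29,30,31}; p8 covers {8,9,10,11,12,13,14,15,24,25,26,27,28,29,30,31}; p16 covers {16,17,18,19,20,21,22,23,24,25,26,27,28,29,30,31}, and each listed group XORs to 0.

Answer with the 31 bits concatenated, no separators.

0110011111000001000001101001001

Place data at non-parity positions: p1 p2 1 p4 0 1 1 p8 1 1 0 0 0 0 0 p16 0 0 0 0 0 1 1 0 1 0 0 1 0 0 1
p1 (pos 1,3,5,7,9,11,13,15,17,19,21,23,25,27,29,31): XOR of data positions = 1⊕0⊕1⊕1⊕0⊕0⊕0⊕0⊕0⊕0⊕1⊕1⊕0⊕0⊕1 = 0
p2 (pos 2,3,6,7,10,11,14,15,18,19,22,23,26,27,30,31): XOR of data positions = 1⊕1⊕1⊕1⊕0⊕0⊕0⊕0⊕0⊕1⊕1⊕0⊕0⊕0⊕1 = 1
p4 (pos 4,5,6,7,12,13,14,15,20,21,22,23,28,29,30,31): XOR of data positions = 0⊕1⊕1⊕0⊕0⊕0⊕0⊕0⊕0⊕1⊕1⊕1⊕0⊕0⊕1 = 0
p8 (pos 8,9,10,11,12,13,14,15,24,25,26,27,28,29,30,31): XOR of data positions = 1⊕1⊕0⊕0⊕0⊕0⊕0⊕0⊕1⊕0⊕0⊕1⊕0⊕0⊕1 = 1
p16 (pos 16,17,18,19,20,21,22,23,24,25,26,27,28,29,30,31): XOR of data positions = 0⊕0⊕0⊕0⊕0⊕1⊕1⊕0⊕1⊕0⊕0⊕1⊕0⊕0⊕1 = 1
Codeword: 0110011111000001000001101001001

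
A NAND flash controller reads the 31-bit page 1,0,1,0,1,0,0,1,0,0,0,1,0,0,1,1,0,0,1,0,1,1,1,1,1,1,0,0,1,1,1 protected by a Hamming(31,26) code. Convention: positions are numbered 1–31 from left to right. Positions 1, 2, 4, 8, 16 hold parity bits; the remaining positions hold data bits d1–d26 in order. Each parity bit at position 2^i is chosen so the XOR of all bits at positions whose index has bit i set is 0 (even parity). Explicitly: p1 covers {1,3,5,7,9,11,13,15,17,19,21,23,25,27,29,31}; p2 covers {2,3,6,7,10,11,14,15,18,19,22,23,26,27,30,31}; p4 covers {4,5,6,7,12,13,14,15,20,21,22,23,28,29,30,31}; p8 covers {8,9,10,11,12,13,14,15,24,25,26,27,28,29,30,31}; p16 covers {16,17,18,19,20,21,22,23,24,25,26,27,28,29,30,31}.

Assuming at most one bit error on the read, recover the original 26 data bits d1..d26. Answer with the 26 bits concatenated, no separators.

s1 (pos 1,3,5,7,9,11,13,15,17,19,21,23,25,27,29,31): 1⊕1⊕1⊕0⊕0⊕0⊕0⊕1⊕0⊕1⊕1⊕1⊕1⊕0⊕1⊕1 = 0
s2 (pos 2,3,6,7,10,11,14,15,18,19,22,23,26,27,30,31): 0⊕1⊕0⊕0⊕0⊕0⊕0⊕1⊕0⊕1⊕1⊕1⊕1⊕0⊕1⊕1 = 0
s4 (pos 4,5,6,7,12,13,14,15,20,21,22,23,28,29,30,31): 0⊕1⊕0⊕0⊕1⊕0⊕0⊕1⊕0⊕1⊕1⊕1⊕0⊕1⊕1⊕1 = 1
s8 (pos 8,9,10,11,12,13,14,15,24,25,26,27,28,29,30,31): 1⊕0⊕0⊕0⊕1⊕0⊕0⊕1⊕1⊕1⊕1⊕0⊕0⊕1⊕1⊕1 = 1
s16 (pos 16,17,18,19,20,21,22,23,24,25,26,27,28,29,30,31): 1⊕0⊕0⊕1⊕0⊕1⊕1⊕1⊕1⊕1⊕1⊕0⊕0⊕1⊕1⊕1 = 1
Syndrome s16…s1 = 11100 → error at position 28.
Flip position 28: 1010100100010011001011111100111 → 1010100100010011001011111101111
Read data bits from positions 3,5,6,7,9,10,11,12,13,14,15,17,18,19,20,21,22,23,24,25,26,27,28,29,30,31: 11000001001001011111101111

11000001001001011111101111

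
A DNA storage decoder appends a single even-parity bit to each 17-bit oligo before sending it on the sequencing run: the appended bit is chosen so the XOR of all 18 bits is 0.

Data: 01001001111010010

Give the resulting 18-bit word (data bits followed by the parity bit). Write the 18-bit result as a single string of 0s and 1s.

XOR of the 17 data bits: 0⊕1⊕0⊕0⊕1⊕0⊕0⊕1⊕1⊕1⊕1⊕0⊕1⊕0⊕0⊕1⊕0 = 0
Parity bit = 0 (so all 18 bits XOR to 0).

010010011110100100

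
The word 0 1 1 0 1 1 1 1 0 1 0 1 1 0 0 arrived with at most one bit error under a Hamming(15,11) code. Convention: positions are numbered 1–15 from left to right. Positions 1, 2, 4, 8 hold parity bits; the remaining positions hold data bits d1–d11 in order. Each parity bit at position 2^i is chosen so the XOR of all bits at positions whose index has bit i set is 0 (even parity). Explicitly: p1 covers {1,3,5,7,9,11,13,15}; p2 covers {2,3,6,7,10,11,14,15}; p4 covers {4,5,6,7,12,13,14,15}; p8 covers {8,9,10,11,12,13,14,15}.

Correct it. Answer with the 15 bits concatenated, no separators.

s1 (pos 1,3,5,7,9,11,13,15): 0⊕1⊕1⊕1⊕0⊕0⊕1⊕0 = 0
s2 (pos 2,3,6,7,10,11,14,15): 1⊕1⊕1⊕1⊕1⊕0⊕0⊕0 = 1
s4 (pos 4,5,6,7,12,13,14,15): 0⊕1⊕1⊕1⊕1⊕1⊕0⊕0 = 1
s8 (pos 8,9,10,11,12,13,14,15): 1⊕0⊕1⊕0⊕1⊕1⊕0⊕0 = 0
Syndrome s8…s1 = 0110 → error at position 6.
Flip position 6: 011011110101100 → 011010110101100

011010110101100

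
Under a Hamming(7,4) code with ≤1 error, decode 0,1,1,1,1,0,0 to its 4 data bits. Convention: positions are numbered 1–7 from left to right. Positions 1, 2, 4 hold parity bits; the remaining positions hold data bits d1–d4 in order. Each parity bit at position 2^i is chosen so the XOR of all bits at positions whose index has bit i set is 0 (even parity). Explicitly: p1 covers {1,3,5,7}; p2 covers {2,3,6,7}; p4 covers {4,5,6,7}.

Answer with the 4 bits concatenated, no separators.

1100

s1 (pos 1,3,5,7): 0⊕1⊕1⊕0 = 0
s2 (pos 2,3,6,7): 1⊕1⊕0⊕0 = 0
s4 (pos 4,5,6,7): 1⊕1⊕0⊕0 = 0
Syndrome s4…s1 = 000 → no error.
Read data bits from positions 3,5,6,7: 1100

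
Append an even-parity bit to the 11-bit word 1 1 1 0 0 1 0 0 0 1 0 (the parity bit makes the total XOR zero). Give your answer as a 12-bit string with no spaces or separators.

111001000101

XOR of the 11 data bits: 1⊕1⊕1⊕0⊕0⊕1⊕0⊕0⊕0⊕1⊕0 = 1
Parity bit = 1 (so all 12 bits XOR to 0).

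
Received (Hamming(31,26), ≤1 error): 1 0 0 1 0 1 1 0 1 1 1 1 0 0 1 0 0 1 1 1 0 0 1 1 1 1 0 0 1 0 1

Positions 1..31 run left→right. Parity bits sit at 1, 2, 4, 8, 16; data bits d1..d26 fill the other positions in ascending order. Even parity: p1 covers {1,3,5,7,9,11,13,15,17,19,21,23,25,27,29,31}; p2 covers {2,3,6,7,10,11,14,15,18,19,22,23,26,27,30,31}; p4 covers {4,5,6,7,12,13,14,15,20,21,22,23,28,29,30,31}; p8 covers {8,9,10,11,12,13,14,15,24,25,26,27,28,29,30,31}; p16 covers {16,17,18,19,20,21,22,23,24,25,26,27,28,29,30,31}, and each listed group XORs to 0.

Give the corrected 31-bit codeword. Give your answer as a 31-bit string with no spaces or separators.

s1 (pos 1,3,5,7,9,11,13,15,17,19,21,23,25,27,29,31): 1⊕0⊕0⊕1⊕1⊕1⊕0⊕1⊕0⊕1⊕0⊕1⊕1⊕0⊕1⊕1 = 0
s2 (pos 2,3,6,7,10,11,14,15,18,19,22,23,26,27,30,31): 0⊕0⊕1⊕1⊕1⊕1⊕0⊕1⊕1⊕1⊕0⊕1⊕1⊕0⊕0⊕1 = 0
s4 (pos 4,5,6,7,12,13,14,15,20,21,22,23,28,29,30,31): 1⊕0⊕1⊕1⊕1⊕0⊕0⊕1⊕1⊕0⊕0⊕1⊕0⊕1⊕0⊕1 = 1
s8 (pos 8,9,10,11,12,13,14,15,24,25,26,27,28,29,30,31): 0⊕1⊕1⊕1⊕1⊕0⊕0⊕1⊕1⊕1⊕1⊕0⊕0⊕1⊕0⊕1 = 0
s16 (pos 16,17,18,19,20,21,22,23,24,25,26,27,28,29,30,31): 0⊕0⊕1⊕1⊕1⊕0⊕0⊕1⊕1⊕1⊕1⊕0⊕0⊕1⊕0⊕1 = 1
Syndrome s16…s1 = 10100 → error at position 20.
Flip position 20: 1001011011110010011100111100101 → 1001011011110010011000111100101

1001011011110010011000111100101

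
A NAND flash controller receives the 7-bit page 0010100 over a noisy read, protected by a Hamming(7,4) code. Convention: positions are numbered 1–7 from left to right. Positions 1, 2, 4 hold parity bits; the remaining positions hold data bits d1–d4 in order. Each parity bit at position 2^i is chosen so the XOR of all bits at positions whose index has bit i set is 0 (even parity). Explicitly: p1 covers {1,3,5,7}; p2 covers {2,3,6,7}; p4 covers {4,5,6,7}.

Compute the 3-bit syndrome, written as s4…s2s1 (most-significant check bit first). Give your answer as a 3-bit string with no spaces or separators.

s1 (pos 1,3,5,7): 0⊕1⊕1⊕0 = 0
s2 (pos 2,3,6,7): 0⊕1⊕0⊕0 = 1
s4 (pos 4,5,6,7): 0⊕1⊕0⊕0 = 1
Syndrome s4…s1 = 110 → error at position 6.

110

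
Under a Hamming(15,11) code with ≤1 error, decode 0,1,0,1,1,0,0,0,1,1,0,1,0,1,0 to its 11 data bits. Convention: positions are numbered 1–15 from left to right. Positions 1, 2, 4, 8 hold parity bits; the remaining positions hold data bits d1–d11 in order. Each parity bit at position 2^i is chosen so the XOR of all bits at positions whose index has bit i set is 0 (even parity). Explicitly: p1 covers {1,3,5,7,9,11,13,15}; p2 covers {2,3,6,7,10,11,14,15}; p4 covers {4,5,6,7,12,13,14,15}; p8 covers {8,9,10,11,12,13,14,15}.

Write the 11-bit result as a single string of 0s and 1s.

01001101010

s1 (pos 1,3,5,7,9,11,13,15): 0⊕0⊕1⊕0⊕1⊕0⊕0⊕0 = 0
s2 (pos 2,3,6,7,10,11,14,15): 1⊕0⊕0⊕0⊕1⊕0⊕1⊕0 = 1
s4 (pos 4,5,6,7,12,13,14,15): 1⊕1⊕0⊕0⊕1⊕0⊕1⊕0 = 0
s8 (pos 8,9,10,11,12,13,14,15): 0⊕1⊕1⊕0⊕1⊕0⊕1⊕0 = 0
Syndrome s8…s1 = 0010 → error at position 2.
Flip position 2: 010110001101010 → 000110001101010
Read data bits from positions 3,5,6,7,9,10,11,12,13,14,15: 01001101010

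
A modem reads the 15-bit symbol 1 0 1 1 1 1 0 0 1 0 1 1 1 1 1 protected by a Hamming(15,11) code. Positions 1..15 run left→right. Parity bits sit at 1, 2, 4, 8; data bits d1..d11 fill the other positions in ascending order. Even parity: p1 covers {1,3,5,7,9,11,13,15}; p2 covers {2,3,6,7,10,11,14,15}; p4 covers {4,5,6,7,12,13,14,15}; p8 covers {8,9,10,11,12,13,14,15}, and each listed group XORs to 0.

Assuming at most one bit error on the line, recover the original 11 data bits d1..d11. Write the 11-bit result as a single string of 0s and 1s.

s1 (pos 1,3,5,7,9,11,13,15): 1⊕1⊕1⊕0⊕1⊕1⊕1⊕1 = 1
s2 (pos 2,3,6,7,10,11,14,15): 0⊕1⊕1⊕0⊕0⊕1⊕1⊕1 = 1
s4 (pos 4,5,6,7,12,13,14,15): 1⊕1⊕1⊕0⊕1⊕1⊕1⊕1 = 1
s8 (pos 8,9,10,11,12,13,14,15): 0⊕1⊕0⊕1⊕1⊕1⊕1⊕1 = 0
Syndrome s8…s1 = 0111 → error at position 7.
Flip position 7: 101111001011111 → 101111101011111
Read data bits from positions 3,5,6,7,9,10,11,12,13,14,15: 11111011111

11111011111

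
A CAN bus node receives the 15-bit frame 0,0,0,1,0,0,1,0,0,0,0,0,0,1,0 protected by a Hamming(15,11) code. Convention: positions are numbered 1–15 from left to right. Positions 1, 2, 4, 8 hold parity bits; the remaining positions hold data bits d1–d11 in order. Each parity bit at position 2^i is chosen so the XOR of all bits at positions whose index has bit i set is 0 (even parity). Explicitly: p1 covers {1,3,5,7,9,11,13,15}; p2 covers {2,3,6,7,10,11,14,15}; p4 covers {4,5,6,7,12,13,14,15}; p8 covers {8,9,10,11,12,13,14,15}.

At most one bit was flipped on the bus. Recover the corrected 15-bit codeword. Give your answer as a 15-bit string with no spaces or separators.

s1 (pos 1,3,5,7,9,11,13,15): 0⊕0⊕0⊕1⊕0⊕0⊕0⊕0 = 1
s2 (pos 2,3,6,7,10,11,14,15): 0⊕0⊕0⊕1⊕0⊕0⊕1⊕0 = 0
s4 (pos 4,5,6,7,12,13,14,15): 1⊕0⊕0⊕1⊕0⊕0⊕1⊕0 = 1
s8 (pos 8,9,10,11,12,13,14,15): 0⊕0⊕0⊕0⊕0⊕0⊕1⊕0 = 1
Syndrome s8…s1 = 1101 → error at position 13.
Flip position 13: 000100100000010 → 000100100000110

000100100000110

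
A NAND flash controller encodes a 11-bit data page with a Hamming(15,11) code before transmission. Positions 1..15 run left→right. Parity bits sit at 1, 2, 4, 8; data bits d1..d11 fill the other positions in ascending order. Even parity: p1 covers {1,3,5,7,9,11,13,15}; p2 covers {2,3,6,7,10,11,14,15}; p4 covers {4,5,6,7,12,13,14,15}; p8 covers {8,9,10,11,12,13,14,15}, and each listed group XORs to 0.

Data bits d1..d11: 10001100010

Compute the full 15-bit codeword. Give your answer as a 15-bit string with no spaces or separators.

Place data at non-parity positions: p1 p2 1 p4 0 0 0 p8 1 1 0 0 0 1 0
p1 (pos 1,3,5,7,9,11,13,15): XOR of data positions = 1⊕0⊕0⊕1⊕0⊕0⊕0 = 0
p2 (pos 2,3,6,7,10,11,14,15): XOR of data positions = 1⊕0⊕0⊕1⊕0⊕1⊕0 = 1
p4 (pos 4,5,6,7,12,13,14,15): XOR of data positions = 0⊕0⊕0⊕0⊕0⊕1⊕0 = 1
p8 (pos 8,9,10,11,12,13,14,15): XOR of data positions = 1⊕1⊕0⊕0⊕0⊕1⊕0 = 1
Codeword: 011100011100010

011100011100010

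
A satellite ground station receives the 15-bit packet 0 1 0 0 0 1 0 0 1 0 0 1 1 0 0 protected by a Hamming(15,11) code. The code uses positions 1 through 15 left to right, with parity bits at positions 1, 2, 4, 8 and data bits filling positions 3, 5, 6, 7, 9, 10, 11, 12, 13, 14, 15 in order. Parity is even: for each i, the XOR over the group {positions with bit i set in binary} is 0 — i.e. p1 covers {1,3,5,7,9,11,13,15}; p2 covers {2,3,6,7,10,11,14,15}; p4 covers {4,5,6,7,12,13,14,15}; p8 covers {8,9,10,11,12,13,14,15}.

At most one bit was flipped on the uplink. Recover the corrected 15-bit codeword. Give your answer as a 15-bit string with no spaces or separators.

s1 (pos 1,3,5,7,9,11,13,15): 0⊕0⊕0⊕0⊕1⊕0⊕1⊕0 = 0
s2 (pos 2,3,6,7,10,11,14,15): 1⊕0⊕1⊕0⊕0⊕0⊕0⊕0 = 0
s4 (pos 4,5,6,7,12,13,14,15): 0⊕0⊕1⊕0⊕1⊕1⊕0⊕0 = 1
s8 (pos 8,9,10,11,12,13,14,15): 0⊕1⊕0⊕0⊕1⊕1⊕0⊕0 = 1
Syndrome s8…s1 = 1100 → error at position 12.
Flip position 12: 010001001001100 → 010001001000100

010001001000100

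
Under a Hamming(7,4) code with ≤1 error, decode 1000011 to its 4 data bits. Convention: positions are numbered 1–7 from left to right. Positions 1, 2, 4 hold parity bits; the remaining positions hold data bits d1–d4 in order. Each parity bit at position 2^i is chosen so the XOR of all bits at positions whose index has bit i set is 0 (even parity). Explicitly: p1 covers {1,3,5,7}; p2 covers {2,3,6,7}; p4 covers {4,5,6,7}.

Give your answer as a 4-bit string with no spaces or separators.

0011

s1 (pos 1,3,5,7): 1⊕0⊕0⊕1 = 0
s2 (pos 2,3,6,7): 0⊕0⊕1⊕1 = 0
s4 (pos 4,5,6,7): 0⊕0⊕1⊕1 = 0
Syndrome s4…s1 = 000 → no error.
Read data bits from positions 3,5,6,7: 0011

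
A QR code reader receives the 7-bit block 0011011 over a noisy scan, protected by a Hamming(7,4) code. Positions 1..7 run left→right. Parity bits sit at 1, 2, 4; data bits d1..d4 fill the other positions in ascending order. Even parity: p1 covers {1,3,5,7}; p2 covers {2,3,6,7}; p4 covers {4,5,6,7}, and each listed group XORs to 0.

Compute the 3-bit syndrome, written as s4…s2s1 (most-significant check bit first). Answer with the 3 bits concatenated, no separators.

s1 (pos 1,3,5,7): 0⊕1⊕0⊕1 = 0
s2 (pos 2,3,6,7): 0⊕1⊕1⊕1 = 1
s4 (pos 4,5,6,7): 1⊕0⊕1⊕1 = 1
Syndrome s4…s1 = 110 → error at position 6.

110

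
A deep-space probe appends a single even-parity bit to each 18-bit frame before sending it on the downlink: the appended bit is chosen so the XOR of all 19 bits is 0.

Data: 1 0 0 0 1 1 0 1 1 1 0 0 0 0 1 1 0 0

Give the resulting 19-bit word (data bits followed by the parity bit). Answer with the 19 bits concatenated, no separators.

1000110111000011000

XOR of the 18 data bits: 1⊕0⊕0⊕0⊕1⊕1⊕0⊕1⊕1⊕1⊕0⊕0⊕0⊕0⊕1⊕1⊕0⊕0 = 0
Parity bit = 0 (so all 19 bits XOR to 0).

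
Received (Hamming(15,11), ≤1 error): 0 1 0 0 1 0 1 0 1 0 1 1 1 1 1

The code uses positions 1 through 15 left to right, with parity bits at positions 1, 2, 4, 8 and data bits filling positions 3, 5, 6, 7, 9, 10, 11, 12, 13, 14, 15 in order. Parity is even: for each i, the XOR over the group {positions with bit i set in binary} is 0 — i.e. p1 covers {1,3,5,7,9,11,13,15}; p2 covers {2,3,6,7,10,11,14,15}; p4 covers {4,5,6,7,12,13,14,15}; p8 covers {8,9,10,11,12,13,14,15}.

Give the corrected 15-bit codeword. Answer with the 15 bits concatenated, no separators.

000010101011111

s1 (pos 1,3,5,7,9,11,13,15): 0⊕0⊕1⊕1⊕1⊕1⊕1⊕1 = 0
s2 (pos 2,3,6,7,10,11,14,15): 1⊕0⊕0⊕1⊕0⊕1⊕1⊕1 = 1
s4 (pos 4,5,6,7,12,13,14,15): 0⊕1⊕0⊕1⊕1⊕1⊕1⊕1 = 0
s8 (pos 8,9,10,11,12,13,14,15): 0⊕1⊕0⊕1⊕1⊕1⊕1⊕1 = 0
Syndrome s8…s1 = 0010 → error at position 2.
Flip position 2: 010010101011111 → 000010101011111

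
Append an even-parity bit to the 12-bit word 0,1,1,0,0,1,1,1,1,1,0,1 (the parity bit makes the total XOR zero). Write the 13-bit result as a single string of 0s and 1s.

XOR of the 12 data bits: 0⊕1⊕1⊕0⊕0⊕1⊕1⊕1⊕1⊕1⊕0⊕1 = 0
Parity bit = 0 (so all 13 bits XOR to 0).

0110011111010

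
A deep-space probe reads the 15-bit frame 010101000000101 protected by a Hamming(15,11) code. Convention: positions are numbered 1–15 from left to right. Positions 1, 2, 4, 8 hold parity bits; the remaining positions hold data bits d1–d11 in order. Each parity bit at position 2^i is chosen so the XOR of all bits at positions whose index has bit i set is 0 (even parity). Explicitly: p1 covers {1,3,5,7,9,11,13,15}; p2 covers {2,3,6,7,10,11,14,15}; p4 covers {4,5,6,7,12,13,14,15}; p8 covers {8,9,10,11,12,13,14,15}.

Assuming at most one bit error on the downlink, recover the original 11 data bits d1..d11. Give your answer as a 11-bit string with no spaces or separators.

00100000101

s1 (pos 1,3,5,7,9,11,13,15): 0⊕0⊕0⊕0⊕0⊕0⊕1⊕1 = 0
s2 (pos 2,3,6,7,10,11,14,15): 1⊕0⊕1⊕0⊕0⊕0⊕0⊕1 = 1
s4 (pos 4,5,6,7,12,13,14,15): 1⊕0⊕1⊕0⊕0⊕1⊕0⊕1 = 0
s8 (pos 8,9,10,11,12,13,14,15): 0⊕0⊕0⊕0⊕0⊕1⊕0⊕1 = 0
Syndrome s8…s1 = 0010 → error at position 2.
Flip position 2: 010101000000101 → 000101000000101
Read data bits from positions 3,5,6,7,9,10,11,12,13,14,15: 00100000101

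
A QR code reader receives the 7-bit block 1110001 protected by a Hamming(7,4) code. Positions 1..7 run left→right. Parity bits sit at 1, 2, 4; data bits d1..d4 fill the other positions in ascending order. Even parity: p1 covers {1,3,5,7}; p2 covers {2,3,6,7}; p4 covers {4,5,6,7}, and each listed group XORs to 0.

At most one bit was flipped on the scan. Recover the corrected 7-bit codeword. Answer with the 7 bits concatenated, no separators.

1110000

s1 (pos 1,3,5,7): 1⊕1⊕0⊕1 = 1
s2 (pos 2,3,6,7): 1⊕1⊕0⊕1 = 1
s4 (pos 4,5,6,7): 0⊕0⊕0⊕1 = 1
Syndrome s4…s1 = 111 → error at position 7.
Flip position 7: 1110001 → 1110000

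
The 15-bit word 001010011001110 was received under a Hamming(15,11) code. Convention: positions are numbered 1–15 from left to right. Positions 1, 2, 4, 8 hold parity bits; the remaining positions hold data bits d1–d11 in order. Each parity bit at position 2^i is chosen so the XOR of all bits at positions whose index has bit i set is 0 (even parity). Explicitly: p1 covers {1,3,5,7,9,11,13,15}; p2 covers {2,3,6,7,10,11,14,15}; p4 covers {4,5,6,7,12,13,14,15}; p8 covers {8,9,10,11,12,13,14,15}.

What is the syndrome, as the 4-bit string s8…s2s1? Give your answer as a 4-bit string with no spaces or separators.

s1 (pos 1,3,5,7,9,11,13,15): 0⊕1⊕1⊕0⊕1⊕0⊕1⊕0 = 0
s2 (pos 2,3,6,7,10,11,14,15): 0⊕1⊕0⊕0⊕0⊕0⊕1⊕0 = 0
s4 (pos 4,5,6,7,12,13,14,15): 0⊕1⊕0⊕0⊕1⊕1⊕1⊕0 = 0
s8 (pos 8,9,10,11,12,13,14,15): 1⊕1⊕0⊕0⊕1⊕1⊕1⊕0 = 1
Syndrome s8…s1 = 1000 → error at position 8.

1000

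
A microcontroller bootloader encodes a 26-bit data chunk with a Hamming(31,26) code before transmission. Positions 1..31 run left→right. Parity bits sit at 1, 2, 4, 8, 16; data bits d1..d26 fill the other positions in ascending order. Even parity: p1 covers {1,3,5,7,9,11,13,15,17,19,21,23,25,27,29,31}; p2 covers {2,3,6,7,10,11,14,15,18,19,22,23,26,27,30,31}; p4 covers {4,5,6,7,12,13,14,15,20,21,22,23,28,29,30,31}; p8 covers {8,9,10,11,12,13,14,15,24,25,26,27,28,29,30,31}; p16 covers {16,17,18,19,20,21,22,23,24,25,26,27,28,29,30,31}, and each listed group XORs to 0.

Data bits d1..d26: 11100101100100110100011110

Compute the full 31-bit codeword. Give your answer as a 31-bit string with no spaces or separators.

0010110101011000100110100011110

Place data at non-parity positions: p1 p2 1 p4 1 1 0 p8 0 1 0 1 1 0 0 p16 1 0 0 1 1 0 1 0 0 0 1 1 1 1 0
p1 (pos 1,3,5,7,9,11,13,15,17,19,21,23,25,27,29,31): XOR of data positions = 1⊕1⊕0⊕0⊕0⊕1⊕0⊕1⊕0⊕1⊕1⊕0⊕1⊕1⊕0 = 0
p2 (pos 2,3,6,7,10,11,14,15,18,19,22,23,26,27,30,31): XOR of data positions = 1⊕1⊕0⊕1⊕0⊕0⊕0⊕0⊕0⊕0⊕1⊕0⊕1⊕1⊕0 = 0
p4 (pos 4,5,6,7,12,13,14,15,20,21,22,23,28,29,30,31): XOR of data positions = 1⊕1⊕0⊕1⊕1⊕0⊕0⊕1⊕1⊕0⊕1⊕1⊕1⊕1⊕0 = 0
p8 (pos 8,9,10,11,12,13,14,15,24,25,26,27,28,29,30,31): XOR of data positions = 0⊕1⊕0⊕1⊕1⊕0⊕0⊕0⊕0⊕0⊕1⊕1⊕1⊕1⊕0 = 1
p16 (pos 16,17,18,19,20,21,22,23,24,25,26,27,28,29,30,31): XOR of data positions = 1⊕0⊕0⊕1⊕1⊕0⊕1⊕0⊕0⊕0⊕1⊕1⊕1⊕1⊕0 = 0
Codeword: 0010110101011000100110100011110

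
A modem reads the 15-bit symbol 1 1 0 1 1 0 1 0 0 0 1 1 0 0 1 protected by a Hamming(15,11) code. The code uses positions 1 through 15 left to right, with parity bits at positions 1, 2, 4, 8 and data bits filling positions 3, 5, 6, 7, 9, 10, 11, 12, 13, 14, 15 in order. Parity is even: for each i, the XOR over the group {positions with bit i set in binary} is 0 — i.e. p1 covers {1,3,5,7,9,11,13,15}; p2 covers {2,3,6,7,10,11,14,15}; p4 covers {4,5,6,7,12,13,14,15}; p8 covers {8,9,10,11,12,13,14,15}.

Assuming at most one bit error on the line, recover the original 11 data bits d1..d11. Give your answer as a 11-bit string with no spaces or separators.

s1 (pos 1,3,5,7,9,11,13,15): 1⊕0⊕1⊕1⊕0⊕1⊕0⊕1 = 1
s2 (pos 2,3,6,7,10,11,14,15): 1⊕0⊕0⊕1⊕0⊕1⊕0⊕1 = 0
s4 (pos 4,5,6,7,12,13,14,15): 1⊕1⊕0⊕1⊕1⊕0⊕0⊕1 = 1
s8 (pos 8,9,10,11,12,13,14,15): 0⊕0⊕0⊕1⊕1⊕0⊕0⊕1 = 1
Syndrome s8…s1 = 1101 → error at position 13.
Flip position 13: 110110100011001 → 110110100011101
Read data bits from positions 3,5,6,7,9,10,11,12,13,14,15: 01010011101

01010011101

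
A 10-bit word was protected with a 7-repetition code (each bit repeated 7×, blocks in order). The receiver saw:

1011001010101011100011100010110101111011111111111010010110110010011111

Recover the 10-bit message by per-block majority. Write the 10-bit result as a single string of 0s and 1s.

1010111011

Block 1 (1011001): 4 ones → 1
Block 2 (0101010): 3 ones → 0
Block 3 (1110001): 4 ones → 1
Block 4 (1100010): 3 ones → 0
Block 5 (1101011): 5 ones → 1
Block 6 (1101111): 6 ones → 1
Block 7 (1111111): 7 ones → 1
Block 8 (0100101): 3 ones → 0
Block 9 (1011001): 4 ones → 1
Block 10 (0011111): 5 ones → 1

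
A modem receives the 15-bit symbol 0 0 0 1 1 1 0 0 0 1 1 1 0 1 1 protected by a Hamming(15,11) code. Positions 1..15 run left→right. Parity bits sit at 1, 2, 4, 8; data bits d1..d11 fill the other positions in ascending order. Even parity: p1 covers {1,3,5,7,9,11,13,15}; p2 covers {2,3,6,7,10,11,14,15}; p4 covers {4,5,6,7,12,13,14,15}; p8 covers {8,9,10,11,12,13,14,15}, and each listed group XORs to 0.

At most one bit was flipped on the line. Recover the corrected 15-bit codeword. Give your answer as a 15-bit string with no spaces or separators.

s1 (pos 1,3,5,7,9,11,13,15): 0⊕0⊕1⊕0⊕0⊕1⊕0⊕1 = 1
s2 (pos 2,3,6,7,10,11,14,15): 0⊕0⊕1⊕0⊕1⊕1⊕1⊕1 = 1
s4 (pos 4,5,6,7,12,13,14,15): 1⊕1⊕1⊕0⊕1⊕0⊕1⊕1 = 0
s8 (pos 8,9,10,11,12,13,14,15): 0⊕0⊕1⊕1⊕1⊕0⊕1⊕1 = 1
Syndrome s8…s1 = 1011 → error at position 11.
Flip position 11: 000111000111011 → 000111000101011

000111000101011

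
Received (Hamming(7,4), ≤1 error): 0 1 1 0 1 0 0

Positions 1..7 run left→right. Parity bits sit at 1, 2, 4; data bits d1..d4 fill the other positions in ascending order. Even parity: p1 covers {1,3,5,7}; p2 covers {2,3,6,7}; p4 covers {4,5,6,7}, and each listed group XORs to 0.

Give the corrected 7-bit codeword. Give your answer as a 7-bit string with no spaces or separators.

0111100

s1 (pos 1,3,5,7): 0⊕1⊕1⊕0 = 0
s2 (pos 2,3,6,7): 1⊕1⊕0⊕0 = 0
s4 (pos 4,5,6,7): 0⊕1⊕0⊕0 = 1
Syndrome s4…s1 = 100 → error at position 4.
Flip position 4: 0110100 → 0111100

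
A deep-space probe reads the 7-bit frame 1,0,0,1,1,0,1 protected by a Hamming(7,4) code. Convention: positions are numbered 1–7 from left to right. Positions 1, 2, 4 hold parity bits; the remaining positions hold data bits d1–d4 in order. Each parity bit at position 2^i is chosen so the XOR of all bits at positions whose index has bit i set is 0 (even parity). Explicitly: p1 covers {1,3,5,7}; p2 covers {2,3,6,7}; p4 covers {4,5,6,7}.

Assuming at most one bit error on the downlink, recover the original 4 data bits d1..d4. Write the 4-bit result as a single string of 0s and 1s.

0100

s1 (pos 1,3,5,7): 1⊕0⊕1⊕1 = 1
s2 (pos 2,3,6,7): 0⊕0⊕0⊕1 = 1
s4 (pos 4,5,6,7): 1⊕1⊕0⊕1 = 1
Syndrome s4…s1 = 111 → error at position 7.
Flip position 7: 1001101 → 1001100
Read data bits from positions 3,5,6,7: 0100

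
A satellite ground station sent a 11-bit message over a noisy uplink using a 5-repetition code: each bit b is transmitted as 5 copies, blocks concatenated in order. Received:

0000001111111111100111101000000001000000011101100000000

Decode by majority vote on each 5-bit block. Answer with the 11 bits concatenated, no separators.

Block 1 (00000): 0 ones → 0
Block 2 (01111): 4 ones → 1
Block 3 (11111): 5 ones → 1
Block 4 (11001): 3 ones → 1
Block 5 (11101): 4 ones → 1
Block 6 (00000): 0 ones → 0
Block 7 (00010): 1 one → 0
Block 8 (00000): 0 ones → 0
Block 9 (01110): 3 ones → 1
Block 10 (11000): 2 ones → 0
Block 11 (00000): 0 ones → 0

01111000100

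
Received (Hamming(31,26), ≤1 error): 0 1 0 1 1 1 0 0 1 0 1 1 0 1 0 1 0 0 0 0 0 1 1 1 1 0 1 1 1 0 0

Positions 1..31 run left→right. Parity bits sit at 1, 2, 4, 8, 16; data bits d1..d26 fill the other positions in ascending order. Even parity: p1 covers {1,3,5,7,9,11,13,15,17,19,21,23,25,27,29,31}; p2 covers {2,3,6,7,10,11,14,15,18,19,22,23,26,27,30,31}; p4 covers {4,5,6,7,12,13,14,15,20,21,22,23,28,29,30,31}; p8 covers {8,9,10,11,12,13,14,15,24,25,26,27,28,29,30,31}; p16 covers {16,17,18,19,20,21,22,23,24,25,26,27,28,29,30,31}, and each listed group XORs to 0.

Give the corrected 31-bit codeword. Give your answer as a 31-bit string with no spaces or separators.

s1 (pos 1,3,5,7,9,11,13,15,17,19,21,23,25,27,29,31): 0⊕0⊕1⊕0⊕1⊕1⊕0⊕0⊕0⊕0⊕0⊕1⊕1⊕1⊕1⊕0 = 1
s2 (pos 2,3,6,7,10,11,14,15,18,19,22,23,26,27,30,31): 1⊕0⊕1⊕0⊕0⊕1⊕1⊕0⊕0⊕0⊕1⊕1⊕0⊕1⊕0⊕0 = 1
s4 (pos 4,5,6,7,12,13,14,15,20,21,22,23,28,29,30,31): 1⊕1⊕1⊕0⊕1⊕0⊕1⊕0⊕0⊕0⊕1⊕1⊕1⊕1⊕0⊕0 = 1
s8 (pos 8,9,10,11,12,13,14,15,24,25,26,27,28,29,30,31): 0⊕1⊕0⊕1⊕1⊕0⊕1⊕0⊕1⊕1⊕0⊕1⊕1⊕1⊕0⊕0 = 1
s16 (pos 16,17,18,19,20,21,22,23,24,25,26,27,28,29,30,31): 1⊕0⊕0⊕0⊕0⊕0⊕1⊕1⊕1⊕1⊕0⊕1⊕1⊕1⊕0⊕0 = 0
Syndrome s16…s1 = 01111 → error at position 15.
Flip position 15: 0101110010110101000001111011100 → 0101110010110111000001111011100

0101110010110111000001111011100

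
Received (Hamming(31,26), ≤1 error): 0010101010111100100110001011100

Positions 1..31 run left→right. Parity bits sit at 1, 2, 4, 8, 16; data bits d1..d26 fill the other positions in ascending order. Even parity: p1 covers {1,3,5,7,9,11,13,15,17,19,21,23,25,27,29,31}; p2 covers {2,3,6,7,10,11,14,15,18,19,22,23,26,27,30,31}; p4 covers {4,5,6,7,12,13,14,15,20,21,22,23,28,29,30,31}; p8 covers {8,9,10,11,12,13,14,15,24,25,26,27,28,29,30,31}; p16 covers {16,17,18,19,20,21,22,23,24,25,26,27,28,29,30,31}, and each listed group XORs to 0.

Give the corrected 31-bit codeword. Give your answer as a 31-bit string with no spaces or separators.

0010101010111100100110001011101

s1 (pos 1,3,5,7,9,11,13,15,17,19,21,23,25,27,29,31): 0⊕1⊕1⊕1⊕1⊕1⊕1⊕0⊕1⊕0⊕1⊕0⊕1⊕1⊕1⊕0 = 1
s2 (pos 2,3,6,7,10,11,14,15,18,19,22,23,26,27,30,31): 0⊕1⊕0⊕1⊕0⊕1⊕1⊕0⊕0⊕0⊕0⊕0⊕0⊕1⊕0⊕0 = 1
s4 (pos 4,5,6,7,12,13,14,15,20,21,22,23,28,29,30,31): 0⊕1⊕0⊕1⊕1⊕1⊕1⊕0⊕1⊕1⊕0⊕0⊕1⊕1⊕0⊕0 = 1
s8 (pos 8,9,10,11,12,13,14,15,24,25,26,27,28,29,30,31): 0⊕1⊕0⊕1⊕1⊕1⊕1⊕0⊕0⊕1⊕0⊕1⊕1⊕1⊕0⊕0 = 1
s16 (pos 16,17,18,19,20,21,22,23,24,25,26,27,28,29,30,31): 0⊕1⊕0⊕0⊕1⊕1⊕0⊕0⊕0⊕1⊕0⊕1⊕1⊕1⊕0⊕0 = 1
Syndrome s16…s1 = 11111 → error at position 31.
Flip position 31: 0010101010111100100110001011100 → 0010101010111100100110001011101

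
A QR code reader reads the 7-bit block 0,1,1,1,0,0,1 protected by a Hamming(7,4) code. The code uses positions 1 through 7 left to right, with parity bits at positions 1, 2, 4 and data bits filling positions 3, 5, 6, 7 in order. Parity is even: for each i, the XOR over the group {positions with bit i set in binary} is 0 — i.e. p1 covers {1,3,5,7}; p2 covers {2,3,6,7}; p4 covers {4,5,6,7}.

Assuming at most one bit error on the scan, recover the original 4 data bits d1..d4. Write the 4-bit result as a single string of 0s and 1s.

1001

s1 (pos 1,3,5,7): 0⊕1⊕0⊕1 = 0
s2 (pos 2,3,6,7): 1⊕1⊕0⊕1 = 1
s4 (pos 4,5,6,7): 1⊕0⊕0⊕1 = 0
Syndrome s4…s1 = 010 → error at position 2.
Flip position 2: 0111001 → 0011001
Read data bits from positions 3,5,6,7: 1001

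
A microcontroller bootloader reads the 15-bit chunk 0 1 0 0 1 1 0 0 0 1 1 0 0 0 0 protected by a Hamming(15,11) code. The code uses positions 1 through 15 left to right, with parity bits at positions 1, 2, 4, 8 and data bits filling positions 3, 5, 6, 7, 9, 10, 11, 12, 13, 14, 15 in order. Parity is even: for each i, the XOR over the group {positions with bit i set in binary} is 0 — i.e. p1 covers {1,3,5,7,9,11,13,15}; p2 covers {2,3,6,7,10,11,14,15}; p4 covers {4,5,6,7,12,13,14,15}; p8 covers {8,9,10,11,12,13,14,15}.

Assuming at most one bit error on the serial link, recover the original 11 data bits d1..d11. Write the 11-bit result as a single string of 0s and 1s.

01100110000

s1 (pos 1,3,5,7,9,11,13,15): 0⊕0⊕1⊕0⊕0⊕1⊕0⊕0 = 0
s2 (pos 2,3,6,7,10,11,14,15): 1⊕0⊕1⊕0⊕1⊕1⊕0⊕0 = 0
s4 (pos 4,5,6,7,12,13,14,15): 0⊕1⊕1⊕0⊕0⊕0⊕0⊕0 = 0
s8 (pos 8,9,10,11,12,13,14,15): 0⊕0⊕1⊕1⊕0⊕0⊕0⊕0 = 0
Syndrome s8…s1 = 0000 → no error.
Read data bits from positions 3,5,6,7,9,10,11,12,13,14,15: 01100110000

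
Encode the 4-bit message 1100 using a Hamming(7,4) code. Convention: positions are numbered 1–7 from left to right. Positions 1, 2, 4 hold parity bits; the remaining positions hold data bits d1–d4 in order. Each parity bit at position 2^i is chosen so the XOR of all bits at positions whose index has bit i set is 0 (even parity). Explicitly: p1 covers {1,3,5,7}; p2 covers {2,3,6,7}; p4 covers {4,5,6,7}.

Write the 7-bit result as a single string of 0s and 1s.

0111100

Place data at non-parity positions: p1 p2 1 p4 1 0 0
p1 (pos 1,3,5,7): XOR of data positions = 1⊕1⊕0 = 0
p2 (pos 2,3,6,7): XOR of data positions = 1⊕0⊕0 = 1
p4 (pos 4,5,6,7): XOR of data positions = 1⊕0⊕0 = 1
Codeword: 0111100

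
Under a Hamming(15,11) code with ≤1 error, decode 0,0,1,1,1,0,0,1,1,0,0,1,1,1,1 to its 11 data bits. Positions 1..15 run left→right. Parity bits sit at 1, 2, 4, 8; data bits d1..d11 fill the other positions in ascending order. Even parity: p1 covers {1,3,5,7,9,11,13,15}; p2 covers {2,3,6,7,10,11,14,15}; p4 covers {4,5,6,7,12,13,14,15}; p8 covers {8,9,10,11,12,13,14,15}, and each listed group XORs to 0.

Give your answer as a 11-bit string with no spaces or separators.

s1 (pos 1,3,5,7,9,11,13,15): 0⊕1⊕1⊕0⊕1⊕0⊕1⊕1 = 1
s2 (pos 2,3,6,7,10,11,14,15): 0⊕1⊕0⊕0⊕0⊕0⊕1⊕1 = 1
s4 (pos 4,5,6,7,12,13,14,15): 1⊕1⊕0⊕0⊕1⊕1⊕1⊕1 = 0
s8 (pos 8,9,10,11,12,13,14,15): 1⊕1⊕0⊕0⊕1⊕1⊕1⊕1 = 0
Syndrome s8…s1 = 0011 → error at position 3.
Flip position 3: 001110011001111 → 000110011001111
Read data bits from positions 3,5,6,7,9,10,11,12,13,14,15: 01001001111

01001001111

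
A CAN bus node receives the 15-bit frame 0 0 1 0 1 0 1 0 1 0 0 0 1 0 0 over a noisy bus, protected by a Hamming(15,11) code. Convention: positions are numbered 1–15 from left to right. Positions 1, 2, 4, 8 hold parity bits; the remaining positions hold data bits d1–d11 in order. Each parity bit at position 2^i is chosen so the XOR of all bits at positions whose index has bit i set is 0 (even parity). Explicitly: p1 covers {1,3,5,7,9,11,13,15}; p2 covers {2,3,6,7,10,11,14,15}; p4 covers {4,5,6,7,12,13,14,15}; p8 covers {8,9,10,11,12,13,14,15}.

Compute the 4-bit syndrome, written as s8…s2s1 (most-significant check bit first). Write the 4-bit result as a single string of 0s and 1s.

0101

s1 (pos 1,3,5,7,9,11,13,15): 0⊕1⊕1⊕1⊕1⊕0⊕1⊕0 = 1
s2 (pos 2,3,6,7,10,11,14,15): 0⊕1⊕0⊕1⊕0⊕0⊕0⊕0 = 0
s4 (pos 4,5,6,7,12,13,14,15): 0⊕1⊕0⊕1⊕0⊕1⊕0⊕0 = 1
s8 (pos 8,9,10,11,12,13,14,15): 0⊕1⊕0⊕0⊕0⊕1⊕0⊕0 = 0
Syndrome s8…s1 = 0101 → error at position 5.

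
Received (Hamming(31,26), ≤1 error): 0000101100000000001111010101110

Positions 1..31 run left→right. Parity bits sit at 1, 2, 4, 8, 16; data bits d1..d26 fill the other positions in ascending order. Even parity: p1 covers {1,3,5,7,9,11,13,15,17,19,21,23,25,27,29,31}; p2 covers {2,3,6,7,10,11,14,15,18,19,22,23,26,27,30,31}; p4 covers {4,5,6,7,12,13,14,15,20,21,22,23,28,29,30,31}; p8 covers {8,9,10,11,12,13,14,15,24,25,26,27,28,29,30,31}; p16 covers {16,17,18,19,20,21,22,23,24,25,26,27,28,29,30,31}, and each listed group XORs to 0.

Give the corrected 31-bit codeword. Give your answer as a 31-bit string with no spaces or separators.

s1 (pos 1,3,5,7,9,11,13,15,17,19,21,23,25,27,29,31): 0⊕0⊕1⊕1⊕0⊕0⊕0⊕0⊕0⊕1⊕1⊕0⊕0⊕0⊕1⊕0 = 1
s2 (pos 2,3,6,7,10,11,14,15,18,19,22,23,26,27,30,31): 0⊕0⊕0⊕1⊕0⊕0⊕0⊕0⊕0⊕1⊕1⊕0⊕1⊕0⊕1⊕0 = 1
s4 (pos 4,5,6,7,12,13,14,15,20,21,22,23,28,29,30,31): 0⊕1⊕0⊕1⊕0⊕0⊕0⊕0⊕1⊕1⊕1⊕0⊕1⊕1⊕1⊕0 = 0
s8 (pos 8,9,10,11,12,13,14,15,24,25,26,27,28,29,30,31): 1⊕0⊕0⊕0⊕0⊕0⊕0⊕0⊕1⊕0⊕1⊕0⊕1⊕1⊕1⊕0 = 0
s16 (pos 16,17,18,19,20,21,22,23,24,25,26,27,28,29,30,31): 0⊕0⊕0⊕1⊕1⊕1⊕1⊕0⊕1⊕0⊕1⊕0⊕1⊕1⊕1⊕0 = 1
Syndrome s16…s1 = 10011 → error at position 19.
Flip position 19: 0000101100000000001111010101110 → 0000101100000000000111010101110

0000101100000000000111010101110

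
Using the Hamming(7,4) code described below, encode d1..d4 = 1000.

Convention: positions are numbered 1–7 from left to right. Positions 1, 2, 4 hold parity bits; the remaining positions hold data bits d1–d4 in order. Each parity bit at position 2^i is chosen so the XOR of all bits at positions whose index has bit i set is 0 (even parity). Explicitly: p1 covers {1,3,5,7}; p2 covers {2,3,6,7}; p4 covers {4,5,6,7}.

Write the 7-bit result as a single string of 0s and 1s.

1110000

Place data at non-parity positions: p1 p2 1 p4 0 0 0
p1 (pos 1,3,5,7): XOR of data positions = 1⊕0⊕0 = 1
p2 (pos 2,3,6,7): XOR of data positions = 1⊕0⊕0 = 1
p4 (pos 4,5,6,7): XOR of data positions = 0⊕0⊕0 = 0
Codeword: 1110000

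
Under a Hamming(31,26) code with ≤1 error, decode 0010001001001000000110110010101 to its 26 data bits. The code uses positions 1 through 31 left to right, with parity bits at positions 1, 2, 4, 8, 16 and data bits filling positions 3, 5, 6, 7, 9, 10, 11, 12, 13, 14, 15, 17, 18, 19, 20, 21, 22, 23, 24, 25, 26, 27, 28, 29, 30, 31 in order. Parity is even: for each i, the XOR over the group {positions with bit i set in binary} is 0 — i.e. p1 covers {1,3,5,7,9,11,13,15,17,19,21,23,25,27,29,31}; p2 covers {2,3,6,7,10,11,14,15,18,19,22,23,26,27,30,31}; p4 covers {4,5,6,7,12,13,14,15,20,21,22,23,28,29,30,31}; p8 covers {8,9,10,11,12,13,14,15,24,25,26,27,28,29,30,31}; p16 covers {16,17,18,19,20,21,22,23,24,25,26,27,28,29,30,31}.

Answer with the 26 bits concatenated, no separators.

s1 (pos 1,3,5,7,9,11,13,15,17,19,21,23,25,27,29,31): 0⊕1⊕0⊕1⊕0⊕0⊕1⊕0⊕0⊕0⊕1⊕1⊕0⊕1⊕1⊕1 = 0
s2 (pos 2,3,6,7,10,11,14,15,18,19,22,23,26,27,30,31): 0⊕1⊕0⊕1⊕1⊕0⊕0⊕0⊕0⊕0⊕0⊕1⊕0⊕1⊕0⊕1 = 0
s4 (pos 4,5,6,7,12,13,14,15,20,21,22,23,28,29,30,31): 0⊕0⊕0⊕1⊕0⊕1⊕0⊕0⊕1⊕1⊕0⊕1⊕0⊕1⊕0⊕1 = 1
s8 (pos 8,9,10,11,12,13,14,15,24,25,26,27,28,29,30,31): 0⊕0⊕1⊕0⊕0⊕1⊕0⊕0⊕1⊕0⊕0⊕1⊕0⊕1⊕0⊕1 = 0
s16 (pos 16,17,18,19,20,21,22,23,24,25,26,27,28,29,30,31): 0⊕0⊕0⊕0⊕1⊕1⊕0⊕1⊕1⊕0⊕0⊕1⊕0⊕1⊕0⊕1 = 1
Syndrome s16…s1 = 10100 → error at position 20.
Flip position 20: 0010001001001000000110110010101 → 0010001001001000000010110010101
Read data bits from positions 3,5,6,7,9,10,11,12,13,14,15,17,18,19,20,21,22,23,24,25,26,27,28,29,30,31: 10010100100000010110010101

10010100100000010110010101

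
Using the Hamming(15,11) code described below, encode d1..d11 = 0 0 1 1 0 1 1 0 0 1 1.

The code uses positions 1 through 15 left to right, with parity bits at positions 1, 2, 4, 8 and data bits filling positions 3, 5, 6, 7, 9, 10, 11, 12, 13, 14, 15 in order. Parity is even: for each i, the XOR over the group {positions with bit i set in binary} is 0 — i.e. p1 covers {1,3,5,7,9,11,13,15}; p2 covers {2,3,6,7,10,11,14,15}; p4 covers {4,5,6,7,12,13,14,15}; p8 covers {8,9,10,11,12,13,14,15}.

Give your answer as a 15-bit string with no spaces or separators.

100001100110011

Place data at non-parity positions: p1 p2 0 p4 0 1 1 p8 0 1 1 0 0 1 1
p1 (pos 1,3,5,7,9,11,13,15): XOR of data positions = 0⊕0⊕1⊕0⊕1⊕0⊕1 = 1
p2 (pos 2,3,6,7,10,11,14,15): XOR of data positions = 0⊕1⊕1⊕1⊕1⊕1⊕1 = 0
p4 (pos 4,5,6,7,12,13,14,15): XOR of data positions = 0⊕1⊕1⊕0⊕0⊕1⊕1 = 0
p8 (pos 8,9,10,11,12,13,14,15): XOR of data positions = 0⊕1⊕1⊕0⊕0⊕1⊕1 = 0
Codeword: 100001100110011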